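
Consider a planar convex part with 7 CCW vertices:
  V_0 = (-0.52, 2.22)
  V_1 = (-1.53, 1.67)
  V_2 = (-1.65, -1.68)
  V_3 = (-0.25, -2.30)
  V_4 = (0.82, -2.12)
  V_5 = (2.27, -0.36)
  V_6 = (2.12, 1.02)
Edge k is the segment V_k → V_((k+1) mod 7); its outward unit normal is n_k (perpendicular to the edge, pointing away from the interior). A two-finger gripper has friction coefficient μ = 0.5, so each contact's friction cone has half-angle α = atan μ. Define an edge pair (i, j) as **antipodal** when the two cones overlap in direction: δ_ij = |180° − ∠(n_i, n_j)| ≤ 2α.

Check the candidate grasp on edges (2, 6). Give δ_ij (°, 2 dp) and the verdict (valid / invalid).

δ = 0.56°, valid

α = atan 0.5 = 26.57°;  2α = 53.13°
edge 2: e_2 = (+1.40, -0.62);  n_2 = (-0.4049, -0.9143)
edge 6: e_6 = (-2.64, +1.20);  n_6 = (+0.4138, +0.9104)
∠(n_2, n_6) = 179.44°
δ = |180° − 179.44°| = 0.56°
0.56° ≤ 2α = 53.13°  →  valid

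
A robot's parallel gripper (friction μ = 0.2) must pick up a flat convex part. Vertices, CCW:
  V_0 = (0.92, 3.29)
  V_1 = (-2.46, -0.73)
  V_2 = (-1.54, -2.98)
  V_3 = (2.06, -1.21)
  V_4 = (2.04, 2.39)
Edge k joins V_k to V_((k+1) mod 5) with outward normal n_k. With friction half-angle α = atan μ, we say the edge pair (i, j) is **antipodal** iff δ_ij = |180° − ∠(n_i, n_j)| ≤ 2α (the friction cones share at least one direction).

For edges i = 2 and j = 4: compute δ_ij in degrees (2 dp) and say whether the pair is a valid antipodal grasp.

α = atan 0.2 = 11.31°;  2α = 22.62°
edge 2: e_2 = (+3.60, +1.77);  n_2 = (+0.4412, -0.8974)
edge 4: e_4 = (-1.12, +0.90);  n_4 = (+0.6264, +0.7795)
∠(n_2, n_4) = 115.03°
δ = |180° − 115.03°| = 64.97°
64.97° > 2α = 22.62°  →  invalid

δ = 64.97°, invalid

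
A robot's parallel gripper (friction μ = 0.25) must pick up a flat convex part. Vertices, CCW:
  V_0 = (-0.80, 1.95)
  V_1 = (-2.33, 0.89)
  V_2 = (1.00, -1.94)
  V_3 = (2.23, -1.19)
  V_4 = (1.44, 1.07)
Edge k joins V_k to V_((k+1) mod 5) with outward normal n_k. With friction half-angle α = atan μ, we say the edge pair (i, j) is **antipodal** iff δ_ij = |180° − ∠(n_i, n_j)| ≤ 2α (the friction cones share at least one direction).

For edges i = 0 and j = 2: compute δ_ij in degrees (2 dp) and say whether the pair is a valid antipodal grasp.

δ = 3.34°, valid

α = atan 0.25 = 14.04°;  2α = 28.07°
edge 0: e_0 = (-1.53, -1.06);  n_0 = (-0.5695, +0.8220)
edge 2: e_2 = (+1.23, +0.75);  n_2 = (+0.5206, -0.8538)
∠(n_0, n_2) = 176.66°
δ = |180° − 176.66°| = 3.34°
3.34° ≤ 2α = 28.07°  →  valid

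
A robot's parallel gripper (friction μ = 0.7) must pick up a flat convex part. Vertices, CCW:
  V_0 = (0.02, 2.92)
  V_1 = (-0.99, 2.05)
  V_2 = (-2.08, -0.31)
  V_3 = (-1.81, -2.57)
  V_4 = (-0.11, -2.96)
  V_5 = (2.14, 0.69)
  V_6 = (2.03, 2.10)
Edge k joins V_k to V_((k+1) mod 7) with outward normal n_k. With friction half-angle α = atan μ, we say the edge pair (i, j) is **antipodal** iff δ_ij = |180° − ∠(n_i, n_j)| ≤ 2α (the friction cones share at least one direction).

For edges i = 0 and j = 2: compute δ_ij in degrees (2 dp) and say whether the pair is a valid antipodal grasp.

δ = 123.93°, invalid

α = atan 0.7 = 34.99°;  2α = 69.98°
edge 0: e_0 = (-1.01, -0.87);  n_0 = (-0.6526, +0.7577)
edge 2: e_2 = (+0.27, -2.26);  n_2 = (-0.9929, -0.1186)
∠(n_0, n_2) = 56.07°
δ = |180° − 56.07°| = 123.93°
123.93° > 2α = 69.98°  →  invalid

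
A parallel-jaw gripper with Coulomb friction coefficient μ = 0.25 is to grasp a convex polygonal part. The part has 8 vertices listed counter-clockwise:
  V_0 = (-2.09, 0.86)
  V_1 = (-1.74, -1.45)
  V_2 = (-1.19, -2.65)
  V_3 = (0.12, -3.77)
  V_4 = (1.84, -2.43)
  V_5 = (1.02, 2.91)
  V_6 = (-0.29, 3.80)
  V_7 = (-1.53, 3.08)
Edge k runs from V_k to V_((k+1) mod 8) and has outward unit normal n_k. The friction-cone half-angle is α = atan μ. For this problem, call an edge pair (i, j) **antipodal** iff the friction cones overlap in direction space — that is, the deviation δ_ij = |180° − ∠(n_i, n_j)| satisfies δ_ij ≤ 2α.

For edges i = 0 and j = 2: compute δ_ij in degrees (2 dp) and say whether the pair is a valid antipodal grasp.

α = atan 0.25 = 14.04°;  2α = 28.07°
edge 0: e_0 = (+0.35, -2.31);  n_0 = (-0.9887, -0.1498)
edge 2: e_2 = (+1.31, -1.12);  n_2 = (-0.6498, -0.7601)
∠(n_0, n_2) = 40.86°
δ = |180° − 40.86°| = 139.14°
139.14° > 2α = 28.07°  →  invalid

δ = 139.14°, invalid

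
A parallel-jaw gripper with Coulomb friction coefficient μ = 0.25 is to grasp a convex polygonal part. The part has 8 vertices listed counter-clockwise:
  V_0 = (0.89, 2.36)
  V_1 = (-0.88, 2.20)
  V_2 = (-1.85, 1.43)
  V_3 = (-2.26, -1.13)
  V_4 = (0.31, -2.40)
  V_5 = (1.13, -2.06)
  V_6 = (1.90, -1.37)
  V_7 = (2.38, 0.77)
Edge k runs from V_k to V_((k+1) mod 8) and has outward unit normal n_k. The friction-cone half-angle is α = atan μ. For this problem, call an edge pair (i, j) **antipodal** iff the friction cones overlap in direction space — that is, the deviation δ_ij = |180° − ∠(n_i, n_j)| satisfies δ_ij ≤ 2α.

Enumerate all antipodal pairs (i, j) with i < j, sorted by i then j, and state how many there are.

count = 5; pairs: (0,4), (1,4), (1,5), (2,6), (3,7)

α = atan 0.25 = 14.04°;  2α = 28.07°
n_0 = (-0.0900, +0.9959)
n_1 = (-0.6217, +0.7832)
n_2 = (-0.9874, +0.1581)
n_3 = (-0.4430, -0.8965)
n_4 = (+0.3830, -0.9237)
n_5 = (+0.6674, -0.7447)
n_6 = (+0.9758, -0.2189)
n_7 = (+0.7297, +0.6838)
  (0,1): δ = 146.72°  ·
  (0,2): δ = 104.26°  ·
  (0,3): δ = 31.46°  ·
  (0,4): δ = 17.36°  ✓
  (0,5): δ = 36.70°  ·
  (0,6): δ = 72.19°  ·
  (0,7): δ = 127.98°  ·
  (1,2): δ = 137.54°  ·
  (1,3): δ = 64.74°  ·
  (1,4): δ = 15.92°  ✓
  (1,5): δ = 3.42°  ✓
  (1,6): δ = 38.91°  ·
  (1,7): δ = 94.70°  ·
  (2,3): δ = 107.20°  ·
  (2,4): δ = 58.38°  ·
  (2,5): δ = 39.04°  ·
  (2,6): δ = 3.54°  ✓
  (2,7): δ = 52.24°  ·
  (3,4): δ = 131.18°  ·
  (3,5): δ = 111.84°  ·
  (3,6): δ = 76.35°  ·
  (3,7): δ = 20.56°  ✓
  (4,5): δ = 160.66°  ·
  (4,6): δ = 125.16°  ·
  (4,7): δ = 69.38°  ·
  (5,6): δ = 144.51°  ·
  (5,7): δ = 88.72°  ·
  (6,7): δ = 124.22°  ·
antipodal pairs: 5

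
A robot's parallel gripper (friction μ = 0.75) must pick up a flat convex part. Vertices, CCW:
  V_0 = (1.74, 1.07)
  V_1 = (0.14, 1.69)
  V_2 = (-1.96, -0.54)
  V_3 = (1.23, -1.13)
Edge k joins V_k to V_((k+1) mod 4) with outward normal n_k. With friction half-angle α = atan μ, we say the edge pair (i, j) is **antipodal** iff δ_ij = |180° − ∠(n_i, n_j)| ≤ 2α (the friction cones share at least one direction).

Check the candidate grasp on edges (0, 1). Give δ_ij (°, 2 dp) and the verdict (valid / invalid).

α = atan 0.75 = 36.87°;  2α = 73.74°
edge 0: e_0 = (-1.60, +0.62);  n_0 = (+0.3613, +0.9324)
edge 1: e_1 = (-2.10, -2.23);  n_1 = (-0.7280, +0.6856)
∠(n_0, n_1) = 67.90°
δ = |180° − 67.90°| = 112.10°
112.10° > 2α = 73.74°  →  invalid

δ = 112.10°, invalid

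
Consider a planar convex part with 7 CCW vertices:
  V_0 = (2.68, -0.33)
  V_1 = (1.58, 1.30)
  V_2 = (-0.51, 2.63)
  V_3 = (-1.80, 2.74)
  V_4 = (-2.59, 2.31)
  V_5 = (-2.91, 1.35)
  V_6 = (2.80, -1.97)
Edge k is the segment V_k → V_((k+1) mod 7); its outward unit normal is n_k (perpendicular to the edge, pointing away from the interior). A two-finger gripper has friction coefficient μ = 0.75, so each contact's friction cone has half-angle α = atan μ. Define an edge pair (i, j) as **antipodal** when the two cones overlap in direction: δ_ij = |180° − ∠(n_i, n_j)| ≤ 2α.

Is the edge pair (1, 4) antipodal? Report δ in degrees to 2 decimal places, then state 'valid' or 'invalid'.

α = atan 0.75 = 36.87°;  2α = 73.74°
edge 1: e_1 = (-2.09, +1.33);  n_1 = (+0.5369, +0.8437)
edge 4: e_4 = (-0.32, -0.96);  n_4 = (-0.9487, +0.3162)
∠(n_1, n_4) = 104.04°
δ = |180° − 104.04°| = 75.96°
75.96° > 2α = 73.74°  →  invalid

δ = 75.96°, invalid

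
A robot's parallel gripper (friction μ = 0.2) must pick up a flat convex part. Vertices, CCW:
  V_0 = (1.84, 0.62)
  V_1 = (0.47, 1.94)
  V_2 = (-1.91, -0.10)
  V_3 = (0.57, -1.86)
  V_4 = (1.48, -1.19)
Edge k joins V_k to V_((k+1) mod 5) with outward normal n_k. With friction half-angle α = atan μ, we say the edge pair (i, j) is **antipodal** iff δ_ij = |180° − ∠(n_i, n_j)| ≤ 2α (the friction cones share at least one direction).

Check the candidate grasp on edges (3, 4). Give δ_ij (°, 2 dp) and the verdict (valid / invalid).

α = atan 0.2 = 11.31°;  2α = 22.62°
edge 3: e_3 = (+0.91, +0.67);  n_3 = (+0.5929, -0.8053)
edge 4: e_4 = (+0.36, +1.81);  n_4 = (+0.9808, -0.1951)
∠(n_3, n_4) = 42.39°
δ = |180° − 42.39°| = 137.61°
137.61° > 2α = 22.62°  →  invalid

δ = 137.61°, invalid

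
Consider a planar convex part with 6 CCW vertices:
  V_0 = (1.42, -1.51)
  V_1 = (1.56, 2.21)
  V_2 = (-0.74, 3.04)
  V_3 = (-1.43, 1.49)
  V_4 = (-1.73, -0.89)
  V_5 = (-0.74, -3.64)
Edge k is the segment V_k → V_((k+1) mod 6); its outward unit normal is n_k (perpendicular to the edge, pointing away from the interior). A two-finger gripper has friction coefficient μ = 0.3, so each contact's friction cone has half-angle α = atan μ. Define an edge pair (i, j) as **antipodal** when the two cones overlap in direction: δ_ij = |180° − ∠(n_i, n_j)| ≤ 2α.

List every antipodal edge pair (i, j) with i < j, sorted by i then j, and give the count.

α = atan 0.3 = 16.70°;  2α = 33.40°
n_0 = (+0.9993, -0.0376)
n_1 = (+0.3394, +0.9406)
n_2 = (-0.9136, +0.4067)
n_3 = (-0.9921, +0.1251)
n_4 = (-0.9409, -0.3387)
n_5 = (+0.7021, -0.7120)
  (0,1): δ = 107.69°  ·
  (0,2): δ = 21.84°  ✓
  (0,3): δ = 5.03°  ✓
  (0,4): δ = 21.95°  ✓
  (0,5): δ = 136.75°  ·
  (1,2): δ = 94.15°  ·
  (1,3): δ = 77.34°  ·
  (1,4): δ = 50.36°  ·
  (1,5): δ = 64.44°  ·
  (2,3): δ = 163.19°  ·
  (2,4): δ = 136.20°  ·
  (2,5): δ = 21.40°  ✓
  (3,4): δ = 153.02°  ·
  (3,5): δ = 38.22°  ·
  (4,5): δ = 65.20°  ·
antipodal pairs: 4

count = 4; pairs: (0,2), (0,3), (0,4), (2,5)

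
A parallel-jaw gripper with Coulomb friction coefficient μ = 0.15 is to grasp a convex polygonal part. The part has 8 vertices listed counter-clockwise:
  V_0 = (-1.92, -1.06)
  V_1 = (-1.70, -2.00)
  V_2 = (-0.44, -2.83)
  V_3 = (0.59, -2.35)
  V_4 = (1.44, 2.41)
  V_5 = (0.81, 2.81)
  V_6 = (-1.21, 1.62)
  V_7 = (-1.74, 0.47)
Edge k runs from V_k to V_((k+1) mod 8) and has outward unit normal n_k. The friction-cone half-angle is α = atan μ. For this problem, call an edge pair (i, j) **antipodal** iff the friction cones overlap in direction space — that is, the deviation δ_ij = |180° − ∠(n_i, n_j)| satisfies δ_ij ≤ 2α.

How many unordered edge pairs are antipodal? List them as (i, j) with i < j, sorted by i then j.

count = 4; pairs: (1,4), (2,5), (3,6), (3,7)

α = atan 0.15 = 8.53°;  2α = 17.06°
n_0 = (-0.9737, -0.2279)
n_1 = (-0.5501, -0.8351)
n_2 = (+0.4224, -0.9064)
n_3 = (+0.9844, -0.1758)
n_4 = (+0.5360, +0.8442)
n_5 = (-0.5076, +0.8616)
n_6 = (-0.9082, +0.4186)
n_7 = (-0.9932, +0.1168)
  (0,1): δ = 136.55°  ·
  (0,2): δ = 78.19°  ·
  (0,3): δ = 23.30°  ·
  (0,4): δ = 44.42°  ·
  (0,5): δ = 107.33°  ·
  (0,6): δ = 142.08°  ·
  (0,7): δ = 160.12°  ·
  (1,2): δ = 121.64°  ·
  (1,3): δ = 66.75°  ·
  (1,4): δ = 0.96°  ✓
  (1,5): δ = 63.88°  ·
  (1,6): δ = 98.63°  ·
  (1,7): δ = 116.66°  ·
  (2,3): δ = 125.11°  ·
  (2,4): δ = 57.40°  ·
  (2,5): δ = 5.52°  ✓
  (2,6): δ = 40.27°  ·
  (2,7): δ = 58.30°  ·
  (3,4): δ = 112.29°  ·
  (3,5): δ = 49.37°  ·
  (3,6): δ = 14.62°  ✓
  (3,7): δ = 3.41°  ✓
  (4,5): δ = 117.08°  ·
  (4,6): δ = 82.33°  ·
  (4,7): δ = 64.30°  ·
  (5,6): δ = 145.25°  ·
  (5,7): δ = 127.21°  ·
  (6,7): δ = 161.97°  ·
antipodal pairs: 4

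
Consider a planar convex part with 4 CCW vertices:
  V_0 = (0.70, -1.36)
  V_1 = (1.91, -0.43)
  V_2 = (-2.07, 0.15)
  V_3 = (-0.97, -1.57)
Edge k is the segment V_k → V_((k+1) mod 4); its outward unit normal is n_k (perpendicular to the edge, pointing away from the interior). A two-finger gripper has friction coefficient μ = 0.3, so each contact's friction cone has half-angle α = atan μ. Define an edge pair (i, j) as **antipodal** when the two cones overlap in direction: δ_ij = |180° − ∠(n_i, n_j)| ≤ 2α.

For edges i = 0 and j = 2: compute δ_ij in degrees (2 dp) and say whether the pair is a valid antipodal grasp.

δ = 85.05°, invalid

α = atan 0.3 = 16.70°;  2α = 33.40°
edge 0: e_0 = (+1.21, +0.93);  n_0 = (+0.6094, -0.7929)
edge 2: e_2 = (+1.10, -1.72);  n_2 = (-0.8424, -0.5388)
∠(n_0, n_2) = 94.95°
δ = |180° − 94.95°| = 85.05°
85.05° > 2α = 33.40°  →  invalid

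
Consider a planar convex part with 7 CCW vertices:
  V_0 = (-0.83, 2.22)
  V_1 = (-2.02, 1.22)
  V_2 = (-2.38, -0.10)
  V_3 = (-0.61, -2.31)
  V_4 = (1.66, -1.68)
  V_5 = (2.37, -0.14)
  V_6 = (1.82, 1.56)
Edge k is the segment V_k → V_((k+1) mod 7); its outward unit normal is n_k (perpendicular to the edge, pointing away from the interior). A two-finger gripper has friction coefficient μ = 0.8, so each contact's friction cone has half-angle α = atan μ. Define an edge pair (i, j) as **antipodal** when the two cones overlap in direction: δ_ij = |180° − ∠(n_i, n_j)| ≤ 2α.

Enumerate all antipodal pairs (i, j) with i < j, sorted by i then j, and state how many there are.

count = 10; pairs: (0,3), (0,4), (0,5), (1,3), (1,4), (1,5), (2,4), (2,5), (2,6), (3,6)

α = atan 0.8 = 38.66°;  2α = 77.32°
n_0 = (-0.6433, +0.7656)
n_1 = (-0.9648, +0.2631)
n_2 = (-0.7805, -0.6251)
n_3 = (+0.2674, -0.9636)
n_4 = (+0.9081, -0.4187)
n_5 = (+0.9514, +0.3078)
n_6 = (+0.2417, +0.9704)
  (0,1): δ = 145.30°  ·
  (0,2): δ = 91.35°  ·
  (0,3): δ = 24.53°  ✓
  (0,4): δ = 25.21°  ✓
  (0,5): δ = 67.89°  ✓
  (0,6): δ = 125.97°  ·
  (1,2): δ = 126.05°  ·
  (1,3): δ = 59.23°  ✓
  (1,4): δ = 9.50°  ✓
  (1,5): δ = 33.18°  ✓
  (1,6): δ = 91.27°  ·
  (2,3): δ = 113.18°  ·
  (2,4): δ = 63.44°  ✓
  (2,5): δ = 20.76°  ✓
  (2,6): δ = 37.32°  ✓
  (3,4): δ = 130.26°  ·
  (3,5): δ = 87.58°  ·
  (3,6): δ = 29.50°  ✓
  (4,5): δ = 137.32°  ·
  (4,6): δ = 79.23°  ·
  (5,6): δ = 121.91°  ·
antipodal pairs: 10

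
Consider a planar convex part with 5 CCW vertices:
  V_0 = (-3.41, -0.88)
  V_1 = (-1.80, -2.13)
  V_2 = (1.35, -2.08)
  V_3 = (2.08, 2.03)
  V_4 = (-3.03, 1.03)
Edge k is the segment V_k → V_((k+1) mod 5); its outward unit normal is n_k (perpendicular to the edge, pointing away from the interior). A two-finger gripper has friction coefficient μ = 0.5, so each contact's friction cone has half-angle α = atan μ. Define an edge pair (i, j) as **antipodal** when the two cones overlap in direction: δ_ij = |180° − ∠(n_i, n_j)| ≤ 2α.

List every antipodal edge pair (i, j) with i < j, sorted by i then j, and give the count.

count = 3; pairs: (0,3), (1,3), (2,4)

α = atan 0.5 = 26.57°;  2α = 53.13°
n_0 = (-0.6133, -0.7899)
n_1 = (+0.0159, -0.9999)
n_2 = (+0.9846, -0.1749)
n_3 = (-0.1921, +0.9814)
n_4 = (-0.9808, +0.1951)
  (0,1): δ = 141.26°  ·
  (0,2): δ = 62.25°  ·
  (0,3): δ = 48.90°  ✓
  (0,4): δ = 116.57°  ·
  (1,2): δ = 100.98°  ·
  (1,3): δ = 10.16°  ✓
  (1,4): δ = 77.84°  ·
  (2,3): δ = 68.86°  ·
  (2,4): δ = 1.18°  ✓
  (3,4): δ = 112.32°  ·
antipodal pairs: 3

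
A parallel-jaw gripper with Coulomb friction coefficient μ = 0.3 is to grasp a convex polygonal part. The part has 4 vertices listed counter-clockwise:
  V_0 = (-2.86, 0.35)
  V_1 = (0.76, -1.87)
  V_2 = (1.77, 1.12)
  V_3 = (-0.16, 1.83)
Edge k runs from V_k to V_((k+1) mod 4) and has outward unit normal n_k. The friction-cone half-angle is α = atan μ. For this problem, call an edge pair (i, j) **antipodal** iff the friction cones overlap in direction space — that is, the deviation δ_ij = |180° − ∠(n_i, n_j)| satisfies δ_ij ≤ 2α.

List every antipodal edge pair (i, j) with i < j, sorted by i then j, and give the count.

count = 1; pairs: (0,2)

α = atan 0.3 = 16.70°;  2α = 33.40°
n_0 = (-0.5228, -0.8525)
n_1 = (+0.9474, -0.3200)
n_2 = (+0.3453, +0.9385)
n_3 = (-0.4807, +0.8769)
  (0,1): δ = 77.15°  ·
  (0,2): δ = 11.32°  ✓
  (0,3): δ = 60.25°  ·
  (1,2): δ = 91.53°  ·
  (1,3): δ = 42.61°  ·
  (2,3): δ = 131.07°  ·
antipodal pairs: 1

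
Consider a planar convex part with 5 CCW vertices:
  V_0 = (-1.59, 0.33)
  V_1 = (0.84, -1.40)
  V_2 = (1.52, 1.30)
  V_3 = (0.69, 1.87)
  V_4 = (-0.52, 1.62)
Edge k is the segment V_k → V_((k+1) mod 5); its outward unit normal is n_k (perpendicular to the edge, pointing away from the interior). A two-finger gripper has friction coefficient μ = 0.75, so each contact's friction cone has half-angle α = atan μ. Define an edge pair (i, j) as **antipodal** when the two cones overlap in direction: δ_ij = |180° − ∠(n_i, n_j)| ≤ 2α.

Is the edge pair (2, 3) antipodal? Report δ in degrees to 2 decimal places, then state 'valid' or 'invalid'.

δ = 133.85°, invalid

α = atan 0.75 = 36.87°;  2α = 73.74°
edge 2: e_2 = (-0.83, +0.57);  n_2 = (+0.5661, +0.8243)
edge 3: e_3 = (-1.21, -0.25);  n_3 = (-0.2023, +0.9793)
∠(n_2, n_3) = 46.15°
δ = |180° − 46.15°| = 133.85°
133.85° > 2α = 73.74°  →  invalid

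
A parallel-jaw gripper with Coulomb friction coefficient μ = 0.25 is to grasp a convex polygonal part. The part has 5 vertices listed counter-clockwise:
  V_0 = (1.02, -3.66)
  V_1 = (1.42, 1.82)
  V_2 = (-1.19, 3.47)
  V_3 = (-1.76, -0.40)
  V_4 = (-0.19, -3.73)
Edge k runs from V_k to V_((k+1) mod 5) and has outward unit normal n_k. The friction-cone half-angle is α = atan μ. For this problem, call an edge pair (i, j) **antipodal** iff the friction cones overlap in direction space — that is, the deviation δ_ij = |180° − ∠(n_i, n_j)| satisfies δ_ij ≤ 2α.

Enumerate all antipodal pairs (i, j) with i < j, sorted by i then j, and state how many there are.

α = atan 0.25 = 14.04°;  2α = 28.07°
n_0 = (+0.9973, -0.0728)
n_1 = (+0.5344, +0.8453)
n_2 = (-0.9893, +0.1457)
n_3 = (-0.9045, -0.4265)
n_4 = (+0.0578, -0.9983)
  (0,1): δ = 118.13°  ·
  (0,2): δ = 4.20°  ✓
  (0,3): δ = 29.42°  ·
  (0,4): δ = 97.49°  ·
  (1,2): δ = 66.08°  ·
  (1,3): δ = 32.46°  ·
  (1,4): δ = 35.61°  ·
  (2,3): δ = 146.38°  ·
  (2,4): δ = 78.31°  ·
  (3,4): δ = 111.93°  ·
antipodal pairs: 1

count = 1; pairs: (0,2)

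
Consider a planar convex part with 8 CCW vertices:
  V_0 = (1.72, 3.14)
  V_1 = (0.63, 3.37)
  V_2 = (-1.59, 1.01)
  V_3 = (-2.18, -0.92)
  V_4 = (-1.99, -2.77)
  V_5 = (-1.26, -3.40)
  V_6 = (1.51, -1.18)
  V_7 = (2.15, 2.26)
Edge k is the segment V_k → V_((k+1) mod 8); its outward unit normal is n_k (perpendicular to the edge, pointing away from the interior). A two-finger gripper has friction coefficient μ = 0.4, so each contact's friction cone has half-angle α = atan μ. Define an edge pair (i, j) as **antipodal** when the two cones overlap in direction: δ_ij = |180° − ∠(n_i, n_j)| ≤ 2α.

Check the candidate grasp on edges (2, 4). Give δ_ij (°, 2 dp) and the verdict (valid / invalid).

α = atan 0.4 = 21.80°;  2α = 43.60°
edge 2: e_2 = (-0.59, -1.93);  n_2 = (-0.9563, +0.2923)
edge 4: e_4 = (+0.73, -0.63);  n_4 = (-0.6533, -0.7571)
∠(n_2, n_4) = 66.20°
δ = |180° − 66.20°| = 113.80°
113.80° > 2α = 43.60°  →  invalid

δ = 113.80°, invalid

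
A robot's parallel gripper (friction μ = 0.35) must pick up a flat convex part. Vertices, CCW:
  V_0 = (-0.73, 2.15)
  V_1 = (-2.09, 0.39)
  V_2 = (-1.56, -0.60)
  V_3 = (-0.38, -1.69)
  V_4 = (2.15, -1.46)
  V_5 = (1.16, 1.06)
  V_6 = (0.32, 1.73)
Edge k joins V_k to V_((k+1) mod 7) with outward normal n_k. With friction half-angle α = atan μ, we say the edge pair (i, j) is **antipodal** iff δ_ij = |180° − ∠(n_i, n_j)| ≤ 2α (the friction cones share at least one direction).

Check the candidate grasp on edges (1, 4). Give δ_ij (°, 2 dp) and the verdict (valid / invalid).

α = atan 0.35 = 19.29°;  2α = 38.58°
edge 1: e_1 = (+0.53, -0.99);  n_1 = (-0.8816, -0.4720)
edge 4: e_4 = (-0.99, +2.52);  n_4 = (+0.9308, +0.3657)
∠(n_1, n_4) = 173.29°
δ = |180° − 173.29°| = 6.71°
6.71° ≤ 2α = 38.58°  →  valid

δ = 6.71°, valid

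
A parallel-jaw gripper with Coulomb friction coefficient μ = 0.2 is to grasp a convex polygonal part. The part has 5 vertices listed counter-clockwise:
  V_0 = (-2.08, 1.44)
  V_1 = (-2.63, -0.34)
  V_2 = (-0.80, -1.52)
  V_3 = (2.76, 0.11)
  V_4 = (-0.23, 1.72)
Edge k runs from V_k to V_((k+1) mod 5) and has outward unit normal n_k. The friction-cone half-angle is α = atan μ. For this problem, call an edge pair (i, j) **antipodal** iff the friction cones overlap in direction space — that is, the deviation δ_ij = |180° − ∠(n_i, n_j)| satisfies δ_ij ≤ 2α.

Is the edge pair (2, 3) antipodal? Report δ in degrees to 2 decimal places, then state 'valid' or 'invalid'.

δ = 52.90°, invalid

α = atan 0.2 = 11.31°;  2α = 22.62°
edge 2: e_2 = (+3.56, +1.63);  n_2 = (+0.4163, -0.9092)
edge 3: e_3 = (-2.99, +1.61);  n_3 = (+0.4741, +0.8805)
∠(n_2, n_3) = 127.10°
δ = |180° − 127.10°| = 52.90°
52.90° > 2α = 22.62°  →  invalid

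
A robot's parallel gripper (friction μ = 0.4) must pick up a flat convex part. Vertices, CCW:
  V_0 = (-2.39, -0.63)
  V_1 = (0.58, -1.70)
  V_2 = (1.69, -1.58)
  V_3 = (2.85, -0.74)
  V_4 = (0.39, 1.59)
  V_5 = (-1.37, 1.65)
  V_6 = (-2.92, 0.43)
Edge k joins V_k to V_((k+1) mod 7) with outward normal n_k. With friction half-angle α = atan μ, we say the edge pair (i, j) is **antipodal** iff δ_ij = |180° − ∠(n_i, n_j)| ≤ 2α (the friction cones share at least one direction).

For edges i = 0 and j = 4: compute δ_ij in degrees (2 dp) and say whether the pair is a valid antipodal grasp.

δ = 17.86°, valid

α = atan 0.4 = 21.80°;  2α = 43.60°
edge 0: e_0 = (+2.97, -1.07);  n_0 = (-0.3389, -0.9408)
edge 4: e_4 = (-1.76, +0.06);  n_4 = (+0.0341, +0.9994)
∠(n_0, n_4) = 162.14°
δ = |180° − 162.14°| = 17.86°
17.86° ≤ 2α = 43.60°  →  valid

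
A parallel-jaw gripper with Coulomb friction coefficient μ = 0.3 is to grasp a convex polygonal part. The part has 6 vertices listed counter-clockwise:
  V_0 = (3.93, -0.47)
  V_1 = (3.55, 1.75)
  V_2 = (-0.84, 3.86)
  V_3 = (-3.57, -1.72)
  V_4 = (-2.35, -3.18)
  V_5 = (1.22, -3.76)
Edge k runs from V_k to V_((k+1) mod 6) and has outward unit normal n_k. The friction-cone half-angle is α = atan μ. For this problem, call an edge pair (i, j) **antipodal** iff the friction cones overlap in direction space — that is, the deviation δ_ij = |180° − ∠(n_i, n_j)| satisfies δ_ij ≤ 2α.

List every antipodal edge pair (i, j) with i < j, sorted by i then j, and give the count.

α = atan 0.3 = 16.70°;  2α = 33.40°
n_0 = (+0.9857, +0.1687)
n_1 = (+0.4332, +0.9013)
n_2 = (-0.8983, +0.4395)
n_3 = (-0.7674, -0.6412)
n_4 = (-0.1604, -0.9871)
n_5 = (+0.7719, -0.6358)
  (0,1): δ = 125.38°  ·
  (0,2): δ = 35.78°  ·
  (0,3): δ = 30.17°  ✓
  (0,4): δ = 71.06°  ·
  (0,5): δ = 130.81°  ·
  (1,2): δ = 90.40°  ·
  (1,3): δ = 24.45°  ✓
  (1,4): δ = 16.44°  ✓
  (1,5): δ = 76.19°  ·
  (2,3): δ = 114.05°  ·
  (2,4): δ = 73.16°  ·
  (2,5): δ = 13.41°  ✓
  (3,4): δ = 139.11°  ·
  (3,5): δ = 79.36°  ·
  (4,5): δ = 120.25°  ·
antipodal pairs: 4

count = 4; pairs: (0,3), (1,3), (1,4), (2,5)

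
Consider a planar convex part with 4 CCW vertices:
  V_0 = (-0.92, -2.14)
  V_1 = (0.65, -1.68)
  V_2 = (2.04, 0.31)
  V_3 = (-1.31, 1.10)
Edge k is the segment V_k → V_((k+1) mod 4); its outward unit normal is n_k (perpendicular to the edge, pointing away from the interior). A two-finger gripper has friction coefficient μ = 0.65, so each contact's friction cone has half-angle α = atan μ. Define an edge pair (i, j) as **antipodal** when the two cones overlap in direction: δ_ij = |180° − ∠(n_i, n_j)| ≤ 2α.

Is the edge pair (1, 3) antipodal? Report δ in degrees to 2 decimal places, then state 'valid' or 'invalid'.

α = atan 0.65 = 33.02°;  2α = 66.05°
edge 1: e_1 = (+1.39, +1.99);  n_1 = (+0.8198, -0.5726)
edge 3: e_3 = (+0.39, -3.24);  n_3 = (-0.9928, -0.1195)
∠(n_1, n_3) = 138.20°
δ = |180° − 138.20°| = 41.80°
41.80° ≤ 2α = 66.05°  →  valid

δ = 41.80°, valid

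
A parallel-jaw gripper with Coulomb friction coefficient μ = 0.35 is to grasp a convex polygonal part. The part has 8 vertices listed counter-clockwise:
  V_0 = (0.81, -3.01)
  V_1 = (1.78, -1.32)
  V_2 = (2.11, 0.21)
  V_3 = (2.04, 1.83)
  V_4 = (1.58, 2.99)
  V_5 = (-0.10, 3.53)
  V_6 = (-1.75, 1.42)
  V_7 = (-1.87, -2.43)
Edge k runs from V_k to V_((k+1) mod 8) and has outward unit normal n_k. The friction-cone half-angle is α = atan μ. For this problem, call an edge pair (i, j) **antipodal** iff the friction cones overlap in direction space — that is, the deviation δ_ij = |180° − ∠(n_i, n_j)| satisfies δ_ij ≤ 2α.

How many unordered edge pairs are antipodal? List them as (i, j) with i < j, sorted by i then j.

α = atan 0.35 = 19.29°;  2α = 38.58°
n_0 = (+0.8673, -0.4978)
n_1 = (+0.9775, -0.2108)
n_2 = (+0.9991, +0.0432)
n_3 = (+0.9296, +0.3686)
n_4 = (+0.3060, +0.9520)
n_5 = (-0.7877, +0.6160)
n_6 = (-0.9995, +0.0312)
n_7 = (-0.2115, -0.9774)
  (0,1): δ = 162.32°  ·
  (0,2): δ = 147.67°  ·
  (0,3): δ = 128.51°  ·
  (0,4): δ = 77.96°  ·
  (0,5): δ = 8.17°  ✓
  (0,6): δ = 28.07°  ✓
  (0,7): δ = 107.64°  ·
  (1,2): δ = 165.35°  ·
  (1,3): δ = 146.20°  ·
  (1,4): δ = 95.65°  ·
  (1,5): δ = 25.85°  ✓
  (1,6): δ = 10.39°  ✓
  (1,7): δ = 89.96°  ·
  (2,3): δ = 160.84°  ·
  (2,4): δ = 110.29°  ·
  (2,5): δ = 40.50°  ·
  (2,6): δ = 4.26°  ✓
  (2,7): δ = 75.31°  ·
  (3,4): δ = 129.45°  ·
  (3,5): δ = 59.66°  ·
  (3,6): δ = 23.42°  ✓
  (3,7): δ = 56.16°  ·
  (4,5): δ = 110.21°  ·
  (4,6): δ = 73.97°  ·
  (4,7): δ = 5.61°  ✓
  (5,6): δ = 143.76°  ·
  (5,7): δ = 64.19°  ·
  (6,7): δ = 100.43°  ·
antipodal pairs: 7

count = 7; pairs: (0,5), (0,6), (1,5), (1,6), (2,6), (3,6), (4,7)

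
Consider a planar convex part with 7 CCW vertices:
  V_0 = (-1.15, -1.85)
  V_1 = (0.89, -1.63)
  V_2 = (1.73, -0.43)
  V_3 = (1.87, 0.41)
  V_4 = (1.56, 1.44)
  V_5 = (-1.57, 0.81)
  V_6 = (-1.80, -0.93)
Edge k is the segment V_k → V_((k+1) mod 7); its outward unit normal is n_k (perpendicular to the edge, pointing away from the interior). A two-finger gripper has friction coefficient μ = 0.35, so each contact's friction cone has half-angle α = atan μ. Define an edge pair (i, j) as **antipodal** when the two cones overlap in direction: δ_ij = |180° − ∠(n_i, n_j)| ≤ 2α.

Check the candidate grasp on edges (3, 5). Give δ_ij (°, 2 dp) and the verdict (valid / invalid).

δ = 24.28°, valid

α = atan 0.35 = 19.29°;  2α = 38.58°
edge 3: e_3 = (-0.31, +1.03);  n_3 = (+0.9576, +0.2882)
edge 5: e_5 = (-0.23, -1.74);  n_5 = (-0.9914, +0.1310)
∠(n_3, n_5) = 155.72°
δ = |180° − 155.72°| = 24.28°
24.28° ≤ 2α = 38.58°  →  valid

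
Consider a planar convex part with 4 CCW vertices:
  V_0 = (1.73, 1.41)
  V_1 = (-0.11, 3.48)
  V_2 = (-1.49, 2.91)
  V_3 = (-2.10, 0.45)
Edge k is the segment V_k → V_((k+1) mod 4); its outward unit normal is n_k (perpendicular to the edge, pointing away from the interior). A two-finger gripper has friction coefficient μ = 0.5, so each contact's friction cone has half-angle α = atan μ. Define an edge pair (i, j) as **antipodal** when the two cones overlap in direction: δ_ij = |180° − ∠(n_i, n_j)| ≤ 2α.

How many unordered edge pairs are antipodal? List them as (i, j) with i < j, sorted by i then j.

α = atan 0.5 = 26.57°;  2α = 53.13°
n_0 = (+0.7474, +0.6644)
n_1 = (-0.3818, +0.9243)
n_2 = (-0.9706, +0.2407)
n_3 = (+0.2431, -0.9700)
  (0,1): δ = 109.19°  ·
  (0,2): δ = 55.56°  ·
  (0,3): δ = 62.44°  ·
  (1,2): δ = 126.37°  ·
  (1,3): δ = 8.37°  ✓
  (2,3): δ = 62.00°  ·
antipodal pairs: 1

count = 1; pairs: (1,3)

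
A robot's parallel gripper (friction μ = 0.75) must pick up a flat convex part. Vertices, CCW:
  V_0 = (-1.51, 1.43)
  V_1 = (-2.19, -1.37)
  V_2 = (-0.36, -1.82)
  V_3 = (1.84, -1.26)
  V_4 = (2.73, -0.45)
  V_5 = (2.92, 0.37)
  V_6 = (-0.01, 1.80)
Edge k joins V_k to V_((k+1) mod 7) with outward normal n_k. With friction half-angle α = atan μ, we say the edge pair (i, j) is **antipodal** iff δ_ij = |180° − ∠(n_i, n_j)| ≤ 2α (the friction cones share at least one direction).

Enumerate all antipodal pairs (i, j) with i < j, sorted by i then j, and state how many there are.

α = atan 0.75 = 36.87°;  2α = 73.74°
n_0 = (-0.9718, +0.2360)
n_1 = (-0.2388, -0.9711)
n_2 = (+0.2467, -0.9691)
n_3 = (+0.6731, -0.7396)
n_4 = (+0.9742, -0.2257)
n_5 = (+0.4386, +0.8987)
n_6 = (-0.2395, +0.9709)
  (0,1): δ = 90.16°  ·
  (0,2): δ = 62.07°  ✓
  (0,3): δ = 34.04°  ✓
  (0,4): δ = 0.60°  ✓
  (0,5): δ = 77.64°  ·
  (0,6): δ = 117.51°  ·
  (1,2): δ = 151.90°  ·
  (1,3): δ = 123.88°  ·
  (1,4): δ = 89.23°  ·
  (1,5): δ = 12.20°  ✓
  (1,6): δ = 27.67°  ✓
  (2,3): δ = 151.98°  ·
  (2,4): δ = 117.33°  ·
  (2,5): δ = 40.30°  ✓
  (2,6): δ = 0.42°  ✓
  (3,4): δ = 145.35°  ·
  (3,5): δ = 68.32°  ✓
  (3,6): δ = 28.45°  ✓
  (4,5): δ = 102.97°  ·
  (4,6): δ = 63.10°  ✓
  (5,6): δ = 140.13°  ·
antipodal pairs: 10

count = 10; pairs: (0,2), (0,3), (0,4), (1,5), (1,6), (2,5), (2,6), (3,5), (3,6), (4,6)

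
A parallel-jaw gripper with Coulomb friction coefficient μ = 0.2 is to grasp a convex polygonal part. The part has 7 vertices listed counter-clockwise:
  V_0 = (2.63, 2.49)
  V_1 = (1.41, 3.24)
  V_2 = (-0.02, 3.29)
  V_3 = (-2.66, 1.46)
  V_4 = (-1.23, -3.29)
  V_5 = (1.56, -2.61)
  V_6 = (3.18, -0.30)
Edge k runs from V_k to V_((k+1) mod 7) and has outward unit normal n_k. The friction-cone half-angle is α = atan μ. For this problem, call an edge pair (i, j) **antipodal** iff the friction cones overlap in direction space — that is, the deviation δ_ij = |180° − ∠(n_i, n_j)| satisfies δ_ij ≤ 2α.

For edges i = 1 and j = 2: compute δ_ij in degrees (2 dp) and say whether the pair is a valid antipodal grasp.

α = atan 0.2 = 11.31°;  2α = 22.62°
edge 1: e_1 = (-1.43, +0.05);  n_1 = (+0.0349, +0.9994)
edge 2: e_2 = (-2.64, -1.83);  n_2 = (-0.5697, +0.8219)
∠(n_1, n_2) = 36.73°
δ = |180° − 36.73°| = 143.27°
143.27° > 2α = 22.62°  →  invalid

δ = 143.27°, invalid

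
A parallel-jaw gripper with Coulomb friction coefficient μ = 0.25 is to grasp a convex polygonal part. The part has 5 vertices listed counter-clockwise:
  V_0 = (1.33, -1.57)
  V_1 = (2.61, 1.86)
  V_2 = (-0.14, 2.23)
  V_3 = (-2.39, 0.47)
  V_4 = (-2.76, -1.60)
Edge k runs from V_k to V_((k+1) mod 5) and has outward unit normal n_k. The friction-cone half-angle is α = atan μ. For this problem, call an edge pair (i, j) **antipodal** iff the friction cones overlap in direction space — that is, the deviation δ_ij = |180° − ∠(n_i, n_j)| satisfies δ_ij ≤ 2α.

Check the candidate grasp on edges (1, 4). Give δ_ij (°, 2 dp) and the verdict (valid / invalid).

α = atan 0.25 = 14.04°;  2α = 28.07°
edge 1: e_1 = (-2.75, +0.37);  n_1 = (+0.1333, +0.9911)
edge 4: e_4 = (+4.09, +0.03);  n_4 = (+0.0073, -1.0000)
∠(n_1, n_4) = 171.92°
δ = |180° − 171.92°| = 8.08°
8.08° ≤ 2α = 28.07°  →  valid

δ = 8.08°, valid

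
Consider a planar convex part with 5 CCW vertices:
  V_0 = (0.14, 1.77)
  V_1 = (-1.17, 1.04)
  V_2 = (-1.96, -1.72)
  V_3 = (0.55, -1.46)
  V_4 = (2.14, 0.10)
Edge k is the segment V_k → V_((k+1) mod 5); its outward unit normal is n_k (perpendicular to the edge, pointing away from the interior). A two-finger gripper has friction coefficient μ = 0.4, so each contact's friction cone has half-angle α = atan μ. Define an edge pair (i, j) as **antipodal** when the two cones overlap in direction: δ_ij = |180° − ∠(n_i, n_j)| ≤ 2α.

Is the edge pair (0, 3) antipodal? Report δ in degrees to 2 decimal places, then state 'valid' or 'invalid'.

α = atan 0.4 = 21.80°;  2α = 43.60°
edge 0: e_0 = (-1.31, -0.73);  n_0 = (-0.4868, +0.8735)
edge 3: e_3 = (+1.59, +1.56);  n_3 = (+0.7003, -0.7138)
∠(n_0, n_3) = 164.67°
δ = |180° − 164.67°| = 15.33°
15.33° ≤ 2α = 43.60°  →  valid

δ = 15.33°, valid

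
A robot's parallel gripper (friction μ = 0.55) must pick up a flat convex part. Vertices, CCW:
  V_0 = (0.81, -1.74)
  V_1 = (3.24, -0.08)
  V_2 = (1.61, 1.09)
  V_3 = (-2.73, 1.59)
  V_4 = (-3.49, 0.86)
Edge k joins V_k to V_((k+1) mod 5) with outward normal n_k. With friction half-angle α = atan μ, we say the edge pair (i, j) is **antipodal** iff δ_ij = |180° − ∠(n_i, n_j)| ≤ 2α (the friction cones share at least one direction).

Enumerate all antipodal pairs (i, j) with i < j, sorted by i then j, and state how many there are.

α = atan 0.55 = 28.81°;  2α = 57.62°
n_0 = (+0.5641, -0.8257)
n_1 = (+0.5831, +0.8124)
n_2 = (+0.1145, +0.9934)
n_3 = (-0.6927, +0.7212)
n_4 = (-0.5174, -0.8557)
  (0,1): δ = 70.01°  ·
  (0,2): δ = 40.91°  ✓
  (0,3): δ = 9.51°  ✓
  (0,4): δ = 114.50°  ·
  (1,2): δ = 150.90°  ·
  (1,3): δ = 100.48°  ·
  (1,4): δ = 4.51°  ✓
  (2,3): δ = 129.58°  ·
  (2,4): δ = 24.59°  ✓
  (3,4): δ = 75.01°  ·
antipodal pairs: 4

count = 4; pairs: (0,2), (0,3), (1,4), (2,4)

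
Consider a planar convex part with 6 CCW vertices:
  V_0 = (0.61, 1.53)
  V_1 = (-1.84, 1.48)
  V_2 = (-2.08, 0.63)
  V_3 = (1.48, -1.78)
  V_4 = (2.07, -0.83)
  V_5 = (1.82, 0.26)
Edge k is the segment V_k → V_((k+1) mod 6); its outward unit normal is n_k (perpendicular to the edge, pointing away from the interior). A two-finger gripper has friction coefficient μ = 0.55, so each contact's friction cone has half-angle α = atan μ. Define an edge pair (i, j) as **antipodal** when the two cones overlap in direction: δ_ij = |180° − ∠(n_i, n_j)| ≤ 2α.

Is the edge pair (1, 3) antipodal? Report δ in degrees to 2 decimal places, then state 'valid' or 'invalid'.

α = atan 0.55 = 28.81°;  2α = 57.62°
edge 1: e_1 = (-0.24, -0.85);  n_1 = (-0.9624, +0.2717)
edge 3: e_3 = (+0.59, +0.95);  n_3 = (+0.8495, -0.5276)
∠(n_1, n_3) = 163.92°
δ = |180° − 163.92°| = 16.08°
16.08° ≤ 2α = 57.62°  →  valid

δ = 16.08°, valid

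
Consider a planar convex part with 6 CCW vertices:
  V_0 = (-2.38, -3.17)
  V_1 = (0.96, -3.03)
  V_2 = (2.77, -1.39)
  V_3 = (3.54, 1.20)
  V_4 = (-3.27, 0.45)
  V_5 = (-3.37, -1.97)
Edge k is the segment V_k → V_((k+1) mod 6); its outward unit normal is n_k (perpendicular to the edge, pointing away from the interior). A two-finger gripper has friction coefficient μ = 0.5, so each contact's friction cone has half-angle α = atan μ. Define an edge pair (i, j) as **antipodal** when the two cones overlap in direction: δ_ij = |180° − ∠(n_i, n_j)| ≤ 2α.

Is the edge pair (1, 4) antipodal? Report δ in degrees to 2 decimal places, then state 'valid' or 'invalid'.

δ = 45.45°, valid

α = atan 0.5 = 26.57°;  2α = 53.13°
edge 1: e_1 = (+1.81, +1.64);  n_1 = (+0.6714, -0.7411)
edge 4: e_4 = (-0.10, -2.42);  n_4 = (-0.9991, +0.0413)
∠(n_1, n_4) = 134.55°
δ = |180° − 134.55°| = 45.45°
45.45° ≤ 2α = 53.13°  →  valid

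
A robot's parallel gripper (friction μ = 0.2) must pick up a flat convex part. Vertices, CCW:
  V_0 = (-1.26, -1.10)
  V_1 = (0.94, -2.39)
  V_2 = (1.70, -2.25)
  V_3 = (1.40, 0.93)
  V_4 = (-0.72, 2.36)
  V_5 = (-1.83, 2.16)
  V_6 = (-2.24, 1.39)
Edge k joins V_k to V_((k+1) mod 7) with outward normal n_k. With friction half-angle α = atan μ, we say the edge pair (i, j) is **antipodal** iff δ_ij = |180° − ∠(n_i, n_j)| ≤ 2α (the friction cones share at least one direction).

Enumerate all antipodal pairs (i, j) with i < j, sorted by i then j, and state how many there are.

α = atan 0.2 = 11.31°;  2α = 22.62°
n_0 = (-0.5058, -0.8626)
n_1 = (+0.1812, -0.9835)
n_2 = (+0.9956, +0.0939)
n_3 = (+0.5592, +0.8290)
n_4 = (-0.1773, +0.9842)
n_5 = (-0.8827, +0.4700)
n_6 = (-0.9305, -0.3662)
  (0,1): δ = 139.18°  ·
  (0,2): δ = 54.22°  ·
  (0,3): δ = 3.61°  ✓
  (0,4): δ = 40.60°  ·
  (0,5): δ = 92.35°  ·
  (0,6): δ = 141.87°  ·
  (1,2): δ = 95.05°  ·
  (1,3): δ = 44.44°  ·
  (1,4): δ = 0.22°  ✓
  (1,5): δ = 51.53°  ·
  (1,6): δ = 101.05°  ·
  (2,3): δ = 129.39°  ·
  (2,4): δ = 85.18°  ·
  (2,5): δ = 33.42°  ·
  (2,6): δ = 16.09°  ✓
  (3,4): δ = 135.79°  ·
  (3,5): δ = 84.03°  ·
  (3,6): δ = 34.52°  ·
  (4,5): δ = 128.25°  ·
  (4,6): δ = 78.73°  ·
  (5,6): δ = 130.48°  ·
antipodal pairs: 3

count = 3; pairs: (0,3), (1,4), (2,6)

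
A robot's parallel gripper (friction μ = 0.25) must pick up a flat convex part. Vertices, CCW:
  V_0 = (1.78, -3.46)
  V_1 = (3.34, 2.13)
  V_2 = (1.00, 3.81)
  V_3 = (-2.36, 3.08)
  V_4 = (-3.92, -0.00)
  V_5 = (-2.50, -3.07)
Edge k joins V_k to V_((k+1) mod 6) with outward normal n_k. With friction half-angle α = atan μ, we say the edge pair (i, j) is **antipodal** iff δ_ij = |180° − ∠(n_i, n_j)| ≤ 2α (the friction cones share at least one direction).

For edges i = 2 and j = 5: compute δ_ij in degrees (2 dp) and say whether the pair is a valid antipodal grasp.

δ = 17.46°, valid

α = atan 0.25 = 14.04°;  2α = 28.07°
edge 2: e_2 = (-3.36, -0.73);  n_2 = (-0.2123, +0.9772)
edge 5: e_5 = (+4.28, -0.39);  n_5 = (-0.0907, -0.9959)
∠(n_2, n_5) = 162.54°
δ = |180° − 162.54°| = 17.46°
17.46° ≤ 2α = 28.07°  →  valid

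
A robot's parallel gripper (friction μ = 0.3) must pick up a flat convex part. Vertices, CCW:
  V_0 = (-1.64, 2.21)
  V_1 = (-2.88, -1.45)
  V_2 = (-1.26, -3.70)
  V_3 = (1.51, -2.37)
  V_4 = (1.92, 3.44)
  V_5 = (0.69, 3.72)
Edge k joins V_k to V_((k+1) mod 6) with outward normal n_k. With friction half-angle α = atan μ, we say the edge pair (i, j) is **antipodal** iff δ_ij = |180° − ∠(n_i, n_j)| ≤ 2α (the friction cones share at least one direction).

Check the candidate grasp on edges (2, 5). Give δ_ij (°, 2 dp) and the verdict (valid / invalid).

α = atan 0.3 = 16.70°;  2α = 33.40°
edge 2: e_2 = (+2.77, +1.33);  n_2 = (+0.4328, -0.9015)
edge 5: e_5 = (-2.33, -1.51);  n_5 = (-0.5438, +0.8392)
∠(n_2, n_5) = 172.70°
δ = |180° − 172.70°| = 7.30°
7.30° ≤ 2α = 33.40°  →  valid

δ = 7.30°, valid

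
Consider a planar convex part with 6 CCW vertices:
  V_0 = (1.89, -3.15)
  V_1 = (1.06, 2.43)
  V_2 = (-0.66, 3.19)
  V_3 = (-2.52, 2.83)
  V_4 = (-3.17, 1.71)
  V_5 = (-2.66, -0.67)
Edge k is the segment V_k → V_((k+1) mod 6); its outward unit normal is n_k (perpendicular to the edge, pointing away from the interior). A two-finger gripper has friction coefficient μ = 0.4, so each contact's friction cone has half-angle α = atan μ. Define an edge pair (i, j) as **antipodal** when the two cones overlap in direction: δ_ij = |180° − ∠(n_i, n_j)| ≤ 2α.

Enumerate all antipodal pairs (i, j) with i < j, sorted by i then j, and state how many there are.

α = atan 0.4 = 21.80°;  2α = 43.60°
n_0 = (+0.9891, +0.1471)
n_1 = (+0.4042, +0.9147)
n_2 = (-0.1900, +0.9818)
n_3 = (-0.8649, +0.5019)
n_4 = (-0.9778, -0.2095)
n_5 = (-0.4786, -0.8780)
  (0,1): δ = 122.30°  ·
  (0,2): δ = 87.51°  ·
  (0,3): δ = 38.59°  ✓
  (0,4): δ = 3.63°  ✓
  (0,5): δ = 52.95°  ·
  (1,2): δ = 145.21°  ·
  (1,3): δ = 96.29°  ·
  (1,4): δ = 54.07°  ·
  (1,5): δ = 4.75°  ✓
  (2,3): δ = 131.08°  ·
  (2,4): δ = 88.86°  ·
  (2,5): δ = 39.55°  ✓
  (3,4): δ = 137.78°  ·
  (3,5): δ = 88.46°  ·
  (4,5): δ = 130.69°  ·
antipodal pairs: 4

count = 4; pairs: (0,3), (0,4), (1,5), (2,5)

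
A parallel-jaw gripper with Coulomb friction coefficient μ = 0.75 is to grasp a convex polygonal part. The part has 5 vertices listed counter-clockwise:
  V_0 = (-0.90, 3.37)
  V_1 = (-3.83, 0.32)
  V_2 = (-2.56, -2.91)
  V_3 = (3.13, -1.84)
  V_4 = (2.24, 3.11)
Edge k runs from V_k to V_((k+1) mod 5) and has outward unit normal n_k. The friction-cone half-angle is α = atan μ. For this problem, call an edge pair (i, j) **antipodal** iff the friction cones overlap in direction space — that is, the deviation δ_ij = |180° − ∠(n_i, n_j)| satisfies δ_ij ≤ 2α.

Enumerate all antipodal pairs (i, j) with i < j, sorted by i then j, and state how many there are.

α = atan 0.75 = 36.87°;  2α = 73.74°
n_0 = (-0.7212, +0.6928)
n_1 = (-0.9306, -0.3659)
n_2 = (+0.1848, -0.9828)
n_3 = (+0.9842, +0.1770)
n_4 = (+0.0825, +0.9966)
  (0,1): δ = 114.69°  ·
  (0,2): δ = 35.50°  ✓
  (0,3): δ = 54.04°  ✓
  (0,4): δ = 129.12°  ·
  (1,2): δ = 100.81°  ·
  (1,3): δ = 11.27°  ✓
  (1,4): δ = 63.80°  ✓
  (2,3): δ = 90.46°  ·
  (2,4): δ = 15.38°  ✓
  (3,4): δ = 104.93°  ·
antipodal pairs: 5

count = 5; pairs: (0,2), (0,3), (1,3), (1,4), (2,4)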